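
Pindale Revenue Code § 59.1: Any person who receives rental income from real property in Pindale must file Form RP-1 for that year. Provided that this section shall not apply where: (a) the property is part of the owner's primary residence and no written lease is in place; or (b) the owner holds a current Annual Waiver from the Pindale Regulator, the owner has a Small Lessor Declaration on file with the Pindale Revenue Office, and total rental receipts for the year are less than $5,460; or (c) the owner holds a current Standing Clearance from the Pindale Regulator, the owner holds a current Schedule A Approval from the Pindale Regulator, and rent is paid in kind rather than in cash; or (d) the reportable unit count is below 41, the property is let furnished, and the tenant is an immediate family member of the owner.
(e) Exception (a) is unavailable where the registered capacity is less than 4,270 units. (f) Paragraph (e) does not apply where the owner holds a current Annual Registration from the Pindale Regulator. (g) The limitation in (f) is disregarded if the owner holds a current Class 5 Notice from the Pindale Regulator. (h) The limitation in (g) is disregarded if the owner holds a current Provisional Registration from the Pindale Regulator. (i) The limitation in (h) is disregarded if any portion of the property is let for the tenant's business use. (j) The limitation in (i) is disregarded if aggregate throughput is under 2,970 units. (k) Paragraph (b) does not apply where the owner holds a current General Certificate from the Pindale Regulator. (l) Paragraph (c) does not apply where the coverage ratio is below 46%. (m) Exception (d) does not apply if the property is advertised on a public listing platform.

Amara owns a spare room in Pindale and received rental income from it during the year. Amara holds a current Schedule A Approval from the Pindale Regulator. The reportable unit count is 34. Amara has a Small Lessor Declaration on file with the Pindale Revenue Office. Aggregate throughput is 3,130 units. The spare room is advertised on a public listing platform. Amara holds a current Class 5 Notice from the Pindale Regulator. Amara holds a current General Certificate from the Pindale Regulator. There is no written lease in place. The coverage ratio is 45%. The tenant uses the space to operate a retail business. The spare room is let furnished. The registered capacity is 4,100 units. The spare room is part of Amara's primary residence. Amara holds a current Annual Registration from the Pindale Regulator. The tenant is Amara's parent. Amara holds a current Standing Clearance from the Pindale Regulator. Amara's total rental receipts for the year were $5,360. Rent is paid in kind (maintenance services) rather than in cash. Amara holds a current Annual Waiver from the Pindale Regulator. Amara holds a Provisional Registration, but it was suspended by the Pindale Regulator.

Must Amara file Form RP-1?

All of (a)'s requirements are met (the spare room is part of the primary residence; there is no written lease). However, paragraphs (e)–(j) must be considered: (e) operates against (a): the registered capacity is 4,100 units, less than the 4,270 units limit. (f) would limit (e) — a current Annual Registration is held — but (g) sets (f) aside: (g) is triggered — a current Class 5 Notice is held. (h) is inapplicable (no current Provisional Registration is held), so (g) stands. Exception (a) does not apply.
Exception (b) is satisfied on its face — a current Annual Waiver is held; a Small Lessor Declaration is on file; total rental receipts for the year are $5,360, less than the $5,460 limit. But: (k) applies — a current General Certificate is held. Exception (b) does not apply.
Exception (c) is satisfied on its face — a current Standing Clearance is held; a current Schedule A Approval is held; rent is paid in kind. However, paragraph (l) must be considered: (l) operates — the coverage ratio is 45%, below the 46% limit. (c) is therefore removed.
Exception (d)'s conditions are all satisfied: the reportable unit count is 34, below the 41 limit; the property is let furnished; the tenant is an immediate family member. But applying paragraph (m): (m) is triggered — the property is publicly advertised. (d) is therefore removed.
No exception is made out. Amara falls within the general rule.

Yes — Amara must file Form RP-1.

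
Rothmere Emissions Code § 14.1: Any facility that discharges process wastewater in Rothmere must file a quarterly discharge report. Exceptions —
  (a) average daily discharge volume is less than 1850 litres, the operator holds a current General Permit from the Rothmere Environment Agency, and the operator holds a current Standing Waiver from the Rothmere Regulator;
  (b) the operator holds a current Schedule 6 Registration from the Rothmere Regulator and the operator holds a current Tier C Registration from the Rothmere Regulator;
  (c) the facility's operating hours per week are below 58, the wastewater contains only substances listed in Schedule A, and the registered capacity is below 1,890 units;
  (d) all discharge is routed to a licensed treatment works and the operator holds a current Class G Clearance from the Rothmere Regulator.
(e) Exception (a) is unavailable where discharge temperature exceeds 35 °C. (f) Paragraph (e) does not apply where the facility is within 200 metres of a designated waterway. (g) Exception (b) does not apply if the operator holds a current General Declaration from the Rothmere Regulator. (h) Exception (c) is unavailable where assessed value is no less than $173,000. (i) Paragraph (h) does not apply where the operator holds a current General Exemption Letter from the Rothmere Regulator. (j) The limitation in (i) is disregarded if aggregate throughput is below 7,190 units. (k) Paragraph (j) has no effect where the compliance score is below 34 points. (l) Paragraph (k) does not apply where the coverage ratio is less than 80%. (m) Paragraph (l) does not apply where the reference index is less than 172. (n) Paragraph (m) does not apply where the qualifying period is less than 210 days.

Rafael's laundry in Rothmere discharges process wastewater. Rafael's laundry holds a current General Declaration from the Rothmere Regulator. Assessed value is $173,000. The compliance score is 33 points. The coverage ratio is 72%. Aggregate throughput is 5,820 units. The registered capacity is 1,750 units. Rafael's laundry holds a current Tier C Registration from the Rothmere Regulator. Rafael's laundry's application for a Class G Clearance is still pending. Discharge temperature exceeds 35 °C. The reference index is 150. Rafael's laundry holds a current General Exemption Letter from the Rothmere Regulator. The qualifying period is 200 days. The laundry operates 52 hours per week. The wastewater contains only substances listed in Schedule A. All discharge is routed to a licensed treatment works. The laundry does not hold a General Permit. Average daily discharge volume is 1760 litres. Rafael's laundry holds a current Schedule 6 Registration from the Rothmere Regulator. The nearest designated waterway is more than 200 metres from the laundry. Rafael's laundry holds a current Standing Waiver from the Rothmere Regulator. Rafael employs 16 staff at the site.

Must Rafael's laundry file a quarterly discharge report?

Exception (a) does not apply: no General Permit is held.
Exception (b) is satisfied on its face — a current Schedule 6 Registration is held; a current Tier C Registration is held. However, paragraph (g) must be considered: (g) operates against (b): a current General Declaration is held. (b) is therefore removed.
All of (c)'s requirements are met (the facility's operating hours per week are 52, below the 58 limit; the wastewater is Schedule-A-only; the registered capacity is 1,750 units, below the 1,890 units limit). Turning to paragraphs (h)–(n): (h) applies — assessed value is $173,000, meeting the $173,000 threshold. (i) applies (a current General Exemption Letter is held), but is displaced by (j): (j) is engaged — aggregate throughput is 5,820 units, below the 7,190 units limit. (k) would limit (j) — the compliance score is 33 points, below the 34 points limit — but (l) sets (k) aside: (l) operates against (k): the coverage ratio is 72%, less than the 80% limit. (m) would limit (l) — the reference index is 150, less than the 172 limit — but (n) sets (m) aside: (n) is triggered — the qualifying period is 200 days, less than the 210 days limit. Exception (c) does not apply.
Exception (d) does not apply: no current Class G Clearance is held.
No exception is made out. Rafael's laundry falls within the general rule.

Yes — Rafael's laundry must file a quarterly discharge report.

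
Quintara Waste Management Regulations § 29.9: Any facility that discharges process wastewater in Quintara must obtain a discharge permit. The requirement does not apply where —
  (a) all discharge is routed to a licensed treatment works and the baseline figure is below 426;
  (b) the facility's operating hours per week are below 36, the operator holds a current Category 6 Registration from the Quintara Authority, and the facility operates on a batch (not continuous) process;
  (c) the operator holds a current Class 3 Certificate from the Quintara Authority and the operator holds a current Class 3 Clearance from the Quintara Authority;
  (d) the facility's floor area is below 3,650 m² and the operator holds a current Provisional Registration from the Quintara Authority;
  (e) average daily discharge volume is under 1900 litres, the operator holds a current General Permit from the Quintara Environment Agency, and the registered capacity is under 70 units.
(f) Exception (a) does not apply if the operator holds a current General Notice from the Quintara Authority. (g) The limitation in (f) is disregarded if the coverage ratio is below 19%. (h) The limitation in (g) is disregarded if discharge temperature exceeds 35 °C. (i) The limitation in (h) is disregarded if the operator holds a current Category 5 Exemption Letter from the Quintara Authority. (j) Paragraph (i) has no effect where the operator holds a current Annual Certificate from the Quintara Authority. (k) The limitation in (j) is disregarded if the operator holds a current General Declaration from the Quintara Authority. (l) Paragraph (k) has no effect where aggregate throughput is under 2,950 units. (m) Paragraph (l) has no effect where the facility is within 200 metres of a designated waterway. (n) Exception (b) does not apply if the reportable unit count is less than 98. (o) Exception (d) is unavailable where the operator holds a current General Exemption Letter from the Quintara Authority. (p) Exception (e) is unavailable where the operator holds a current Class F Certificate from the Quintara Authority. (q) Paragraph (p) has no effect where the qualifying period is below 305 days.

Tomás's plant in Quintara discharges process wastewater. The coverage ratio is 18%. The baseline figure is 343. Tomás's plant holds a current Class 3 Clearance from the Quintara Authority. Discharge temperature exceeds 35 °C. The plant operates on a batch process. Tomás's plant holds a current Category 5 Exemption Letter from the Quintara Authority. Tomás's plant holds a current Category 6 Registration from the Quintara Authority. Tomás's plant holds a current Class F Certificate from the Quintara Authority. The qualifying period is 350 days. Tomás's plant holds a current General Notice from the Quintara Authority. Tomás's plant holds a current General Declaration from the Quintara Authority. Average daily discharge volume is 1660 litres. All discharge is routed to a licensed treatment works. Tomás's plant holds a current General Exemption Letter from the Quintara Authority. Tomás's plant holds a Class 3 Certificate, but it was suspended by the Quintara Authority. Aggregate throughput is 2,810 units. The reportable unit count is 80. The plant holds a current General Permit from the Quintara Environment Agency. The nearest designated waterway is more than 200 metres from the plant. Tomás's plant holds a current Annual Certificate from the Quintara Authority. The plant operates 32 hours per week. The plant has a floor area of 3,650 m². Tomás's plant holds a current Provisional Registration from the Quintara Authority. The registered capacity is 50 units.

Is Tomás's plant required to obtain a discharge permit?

Exception (a): discharge is routed to a licensed treatment works; the baseline figure is 343, below the 426 limit — every condition holds. But: (f) operates against (a): a current General Notice is held. (g) is triggered (the coverage ratio is 18%, below the 19% limit), but is overridden by (h): (h) operates against (g): discharge temperature exceeds 35 °C. (i) would limit (h) — a current Category 5 Exemption Letter is held — but (j) sets (i) aside: (j) operates — a current Annual Certificate is held. (k) is triggered (a current General Declaration is held), but is displaced by (l): (l) is triggered — aggregate throughput is 2,810 units, under the 2,950 units limit. (m), which would lift (l), is inapplicable — the plant is more than 200 m from any designated waterway. Exception (a) does not apply.
All of (b)'s requirements are met (the facility's operating hours per week are 32, below the 36 limit; a current Category 6 Registration is held; the facility operates on a batch process). Turning to paragraph (n): (n) operates against (b): the reportable unit count is 80, less than the 98 limit. (b) is therefore removed.
Exception (c) does not apply: the Class 3 Certificate is not current.
Exception (d) does not apply: the facility's floor area is 3,650 m², not below 3,650 m².
All of (e)'s requirements are met (average daily discharge volume is 1660 litres, under the 1900 litres limit; a current General Permit is held; the registered capacity is 50 units, under the 70 units limit). But applying paragraphs (p)–(q): (p) applies — a current Class F Certificate is held. (q) is not engaged (the qualifying period is 350 days, not below 305 days), so (p) stands. (e) is therefore removed.
Every exception is unavailable, so the rule governs.

Yes — Tomás's plant must obtain a discharge permit.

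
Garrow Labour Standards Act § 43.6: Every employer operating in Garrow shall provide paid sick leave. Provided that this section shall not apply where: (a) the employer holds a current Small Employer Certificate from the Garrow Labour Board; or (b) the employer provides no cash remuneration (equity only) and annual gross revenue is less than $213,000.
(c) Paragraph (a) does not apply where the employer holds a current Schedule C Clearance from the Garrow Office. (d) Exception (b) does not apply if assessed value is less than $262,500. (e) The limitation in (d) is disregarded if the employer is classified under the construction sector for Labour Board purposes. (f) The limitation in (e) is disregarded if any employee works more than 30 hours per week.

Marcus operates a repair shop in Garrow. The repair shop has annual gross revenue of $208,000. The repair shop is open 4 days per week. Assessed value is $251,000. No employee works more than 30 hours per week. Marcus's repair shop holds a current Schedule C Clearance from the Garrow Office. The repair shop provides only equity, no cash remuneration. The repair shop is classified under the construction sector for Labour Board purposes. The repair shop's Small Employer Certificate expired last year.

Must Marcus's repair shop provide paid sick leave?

No — exception (b) applies; Marcus's repair shop is not required to provide paid sick leave.

Exception (a) does not apply: the Small Employer Certificate has expired.
All of (b)'s requirements are met (remuneration is equity-only; annual gross revenue is $208,000, less than the $213,000 limit). Under paragraphs (d)–(f): (d) would limit (b) — assessed value is $251,000, less than the $262,500 limit — but (e) sets (d) aside: (e) operates — the repair shop is classified under the construction sector. (f), which would lift (e), is not engaged — no employee exceeds 30 hours/week. So (b) applies.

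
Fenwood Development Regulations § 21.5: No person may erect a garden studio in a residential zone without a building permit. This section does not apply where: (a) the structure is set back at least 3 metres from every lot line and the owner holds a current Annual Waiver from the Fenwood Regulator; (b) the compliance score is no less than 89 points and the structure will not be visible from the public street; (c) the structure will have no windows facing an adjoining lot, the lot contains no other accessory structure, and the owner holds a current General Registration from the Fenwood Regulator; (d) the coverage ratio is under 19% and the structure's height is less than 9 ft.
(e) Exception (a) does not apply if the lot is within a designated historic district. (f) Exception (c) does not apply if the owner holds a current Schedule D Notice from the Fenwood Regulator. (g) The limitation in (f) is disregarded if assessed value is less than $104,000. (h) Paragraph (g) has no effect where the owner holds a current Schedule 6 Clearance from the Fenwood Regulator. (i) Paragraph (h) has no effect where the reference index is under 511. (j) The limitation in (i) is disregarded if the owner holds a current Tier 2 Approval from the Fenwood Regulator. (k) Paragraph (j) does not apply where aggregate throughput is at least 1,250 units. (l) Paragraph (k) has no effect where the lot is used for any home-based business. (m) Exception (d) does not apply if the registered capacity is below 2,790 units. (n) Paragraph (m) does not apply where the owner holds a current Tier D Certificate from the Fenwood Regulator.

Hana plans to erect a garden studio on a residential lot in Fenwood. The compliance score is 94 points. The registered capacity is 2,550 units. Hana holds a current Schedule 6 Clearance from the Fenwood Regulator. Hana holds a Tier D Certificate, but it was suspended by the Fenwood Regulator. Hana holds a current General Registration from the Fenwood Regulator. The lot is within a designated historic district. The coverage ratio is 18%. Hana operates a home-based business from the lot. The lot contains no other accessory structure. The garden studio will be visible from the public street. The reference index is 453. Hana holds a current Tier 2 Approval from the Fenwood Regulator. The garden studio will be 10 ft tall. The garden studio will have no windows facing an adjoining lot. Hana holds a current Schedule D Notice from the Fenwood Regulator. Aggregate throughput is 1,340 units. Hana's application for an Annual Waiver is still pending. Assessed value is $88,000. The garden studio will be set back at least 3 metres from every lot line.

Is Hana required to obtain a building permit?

Exception (a) does not apply: the Annual Waiver is not current.
Exception (b) does not apply: the structure will be visible from the street.
Exception (c) is satisfied on its face — no windows face an adjoining lot; the lot has no other accessory structure; a current General Registration is held. However, paragraphs (f)–(l) must be considered: (f) operates against (c): a current Schedule D Notice is held. (g) would limit (f) — assessed value is $88,000, less than the $104,000 limit — but (h) sets (g) aside: (h) is triggered — a current Schedule 6 Clearance is held. (i) applies (the reference index is 453, under the 511 limit), but is set aside by (j): (j) is engaged — a current Tier 2 Approval is held. (k) applies (aggregate throughput is 1,340 units, meeting the 1,250 units threshold), but is itself disapplied by (l): (l) operates — a home-based business operates on the lot. (c) is therefore removed.
Exception (d) requires that the structure's height is less than 9 ft; but the structure's height is 10 ft, not less than 9 ft, so (d) is unavailable.
Every exception is unavailable, so the rule governs.

Yes — Hana must obtain a building permit.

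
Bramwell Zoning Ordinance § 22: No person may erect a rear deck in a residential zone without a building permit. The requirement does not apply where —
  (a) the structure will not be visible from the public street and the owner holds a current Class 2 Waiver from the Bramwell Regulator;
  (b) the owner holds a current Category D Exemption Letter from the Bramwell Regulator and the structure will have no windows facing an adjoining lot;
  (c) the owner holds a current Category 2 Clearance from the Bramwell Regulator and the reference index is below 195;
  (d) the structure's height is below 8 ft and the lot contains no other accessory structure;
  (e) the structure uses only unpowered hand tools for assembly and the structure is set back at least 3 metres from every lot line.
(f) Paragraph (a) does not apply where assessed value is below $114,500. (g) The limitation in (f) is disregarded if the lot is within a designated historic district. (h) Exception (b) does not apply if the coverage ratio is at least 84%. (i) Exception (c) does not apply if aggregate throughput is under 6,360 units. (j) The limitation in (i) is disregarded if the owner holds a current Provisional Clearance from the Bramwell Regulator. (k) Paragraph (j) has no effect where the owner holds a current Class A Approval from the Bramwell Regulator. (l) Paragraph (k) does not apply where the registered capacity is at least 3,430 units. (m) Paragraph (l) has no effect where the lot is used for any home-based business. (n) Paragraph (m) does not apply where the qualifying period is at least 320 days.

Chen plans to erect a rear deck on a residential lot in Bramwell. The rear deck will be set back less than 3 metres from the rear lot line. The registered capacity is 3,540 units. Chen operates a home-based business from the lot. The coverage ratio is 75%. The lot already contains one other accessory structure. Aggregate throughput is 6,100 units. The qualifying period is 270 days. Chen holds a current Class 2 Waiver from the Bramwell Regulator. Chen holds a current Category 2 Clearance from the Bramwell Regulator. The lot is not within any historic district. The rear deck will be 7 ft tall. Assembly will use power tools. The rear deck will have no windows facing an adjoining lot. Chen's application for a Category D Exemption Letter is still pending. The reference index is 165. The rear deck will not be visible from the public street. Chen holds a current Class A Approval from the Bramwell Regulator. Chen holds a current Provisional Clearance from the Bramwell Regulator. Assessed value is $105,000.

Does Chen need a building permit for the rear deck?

Yes — Chen must obtain a building permit.

Exception (a)'s conditions are all satisfied: the structure will not be visible from the street; a current Class 2 Waiver is held. Turning to paragraphs (f)–(g): (f) is triggered — assessed value is $105,000, below the $114,500 limit. (g), which would lift (f), is not triggered — the lot is not in a historic district. (a) is therefore removed.
Exception (b) does not apply: the Category D Exemption Letter is not current.
Exception (c)'s conditions are all satisfied: a current Category 2 Clearance is held; the reference index is 165, below the 195 limit. Turning to paragraphs (i)–(n): (i) is engaged — aggregate throughput is 6,100 units, under the 6,360 units limit. (j) is engaged (a current Provisional Clearance is held), but is set aside by (k): (k) is engaged — a current Class A Approval is held. (l) operates (the registered capacity is 3,540 units, meeting the 3,430 units threshold), but is displaced by (m): (m) applies — a home-based business operates on the lot. (n) is not engaged (the qualifying period is 270 days, short of 320 days), so (m) stands. Exception (c) does not apply.
Exception (d) fails — the lot already has another accessory structure.
Exception (e) fails — assembly uses power tools.
No exception displaces § 22.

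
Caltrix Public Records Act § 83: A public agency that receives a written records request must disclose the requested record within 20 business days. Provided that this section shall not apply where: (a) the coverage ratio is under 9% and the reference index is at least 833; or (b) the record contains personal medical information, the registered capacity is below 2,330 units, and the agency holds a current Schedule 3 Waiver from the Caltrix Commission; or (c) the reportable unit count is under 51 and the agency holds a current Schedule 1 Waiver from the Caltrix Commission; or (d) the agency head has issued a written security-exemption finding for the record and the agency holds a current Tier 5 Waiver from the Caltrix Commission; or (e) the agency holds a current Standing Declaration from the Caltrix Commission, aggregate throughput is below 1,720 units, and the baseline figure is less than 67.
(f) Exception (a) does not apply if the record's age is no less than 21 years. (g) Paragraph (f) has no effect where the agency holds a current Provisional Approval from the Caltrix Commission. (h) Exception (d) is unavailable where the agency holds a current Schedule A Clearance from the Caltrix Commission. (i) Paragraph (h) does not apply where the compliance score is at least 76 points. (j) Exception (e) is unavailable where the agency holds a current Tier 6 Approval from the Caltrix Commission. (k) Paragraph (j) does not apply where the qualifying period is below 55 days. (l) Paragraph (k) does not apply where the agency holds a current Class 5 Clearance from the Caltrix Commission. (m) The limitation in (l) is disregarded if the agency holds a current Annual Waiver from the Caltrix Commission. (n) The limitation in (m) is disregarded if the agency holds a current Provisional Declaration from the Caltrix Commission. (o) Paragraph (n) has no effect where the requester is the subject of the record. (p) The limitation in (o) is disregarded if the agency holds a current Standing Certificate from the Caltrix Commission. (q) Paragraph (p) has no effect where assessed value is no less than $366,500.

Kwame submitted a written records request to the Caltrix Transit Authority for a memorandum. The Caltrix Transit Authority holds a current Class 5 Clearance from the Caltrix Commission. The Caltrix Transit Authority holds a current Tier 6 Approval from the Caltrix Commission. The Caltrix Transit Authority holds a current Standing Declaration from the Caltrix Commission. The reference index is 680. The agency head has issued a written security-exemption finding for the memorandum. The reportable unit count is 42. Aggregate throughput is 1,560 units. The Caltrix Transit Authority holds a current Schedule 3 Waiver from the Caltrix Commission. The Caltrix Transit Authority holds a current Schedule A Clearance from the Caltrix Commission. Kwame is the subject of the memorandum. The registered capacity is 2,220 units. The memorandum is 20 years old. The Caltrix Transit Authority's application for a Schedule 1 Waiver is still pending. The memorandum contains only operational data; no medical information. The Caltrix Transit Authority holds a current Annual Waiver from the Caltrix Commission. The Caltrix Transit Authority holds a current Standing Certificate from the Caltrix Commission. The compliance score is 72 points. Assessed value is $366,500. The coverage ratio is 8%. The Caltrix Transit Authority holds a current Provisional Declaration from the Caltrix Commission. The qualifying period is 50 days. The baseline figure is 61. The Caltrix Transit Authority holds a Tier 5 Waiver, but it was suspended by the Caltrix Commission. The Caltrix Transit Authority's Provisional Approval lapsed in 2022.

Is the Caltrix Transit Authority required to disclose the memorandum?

Exception (a) requires that the reference index is at least 833; but the reference index is 680, short of 833, so (a) is unavailable.
Exception (b) fails — the memorandum contains only operational data.
Exception (c) fails — the Schedule 1 Waiver is not current.
Exception (d) fails — the Tier 5 Waiver is not current.
Exception (e) is satisfied on its face — a current Standing Declaration is held; aggregate throughput is 1,560 units, below the 1,720 units limit; the baseline figure is 61, less than the 67 limit. Under paragraphs (j)–(q): (j) applies (a current Tier 6 Approval is held), but is displaced by (k): (k) operates against (j): the qualifying period is 50 days, below the 55 days limit. (l) is engaged (a current Class 5 Clearance is held), but yields to (m): (m) operates — a current Annual Waiver is held. (n) would limit (m) — a current Provisional Declaration is held — but (o) sets (n) aside: (o) operates against (n): Kwame is the subject of the memorandum. (p) would limit (o) — a current Standing Certificate is held — but (q) sets (p) aside: (q) operates against (p): assessed value is $366,500, meeting the $366,500 threshold. (e) remains available.

No — exception (e) applies; the Caltrix Transit Authority is not required to disclose the memorandum.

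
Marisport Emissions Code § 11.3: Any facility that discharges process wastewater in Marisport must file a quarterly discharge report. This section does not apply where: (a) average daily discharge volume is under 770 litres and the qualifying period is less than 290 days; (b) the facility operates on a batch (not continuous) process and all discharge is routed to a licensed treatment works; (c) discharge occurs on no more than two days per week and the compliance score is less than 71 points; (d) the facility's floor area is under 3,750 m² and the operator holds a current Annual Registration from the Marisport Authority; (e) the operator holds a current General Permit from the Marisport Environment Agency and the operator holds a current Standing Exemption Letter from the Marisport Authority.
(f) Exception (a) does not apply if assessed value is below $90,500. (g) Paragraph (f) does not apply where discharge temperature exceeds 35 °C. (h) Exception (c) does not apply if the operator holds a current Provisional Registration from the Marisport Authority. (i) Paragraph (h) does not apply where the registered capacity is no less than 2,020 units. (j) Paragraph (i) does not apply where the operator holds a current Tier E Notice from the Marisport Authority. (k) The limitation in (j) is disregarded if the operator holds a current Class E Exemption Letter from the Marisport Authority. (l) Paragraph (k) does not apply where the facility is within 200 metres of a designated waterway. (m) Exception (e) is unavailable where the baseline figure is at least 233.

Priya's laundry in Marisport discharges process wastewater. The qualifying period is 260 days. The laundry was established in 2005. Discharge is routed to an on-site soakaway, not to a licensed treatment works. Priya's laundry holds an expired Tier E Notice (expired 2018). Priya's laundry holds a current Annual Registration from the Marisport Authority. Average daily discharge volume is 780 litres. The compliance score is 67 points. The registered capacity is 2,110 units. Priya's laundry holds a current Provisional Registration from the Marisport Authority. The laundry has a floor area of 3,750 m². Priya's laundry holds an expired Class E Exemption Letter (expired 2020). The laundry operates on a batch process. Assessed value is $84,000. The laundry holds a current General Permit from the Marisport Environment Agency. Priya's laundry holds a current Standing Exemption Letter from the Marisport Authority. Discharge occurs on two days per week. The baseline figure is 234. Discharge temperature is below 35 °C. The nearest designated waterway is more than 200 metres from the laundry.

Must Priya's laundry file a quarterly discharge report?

Exception (a) fails — average daily discharge volume is 780 litres, not under 770 litres.
Exception (b) fails — discharge is not routed to a licensed treatment works.
Exception (c) is satisfied on its face — discharge occurs on no more than two days per week; the compliance score is 67 points, less than the 71 points limit. As to paragraphs (h)–(l): (h) applies (a current Provisional Registration is held), but is displaced by (i): (i) operates against (h): the registered capacity is 2,110 units, meeting the 2,020 units threshold. (j) is inapplicable (the Tier E Notice is not current), so (i) stands. So (c) applies.
Exception (d) requires that the facility's floor area is under 3,750 m²; but the facility's floor area is 3,750 m², not under 3,750 m², so (d) is unavailable.
Exception (e): a current General Permit is held; a current Standing Exemption Letter is held — every condition holds. But applying paragraph (m): (m) operates against (e): the baseline figure is 234, meeting the 233 threshold. Exception (e) does not apply.

No — exception (c) applies; Priya's laundry is not required to file a quarterly discharge report.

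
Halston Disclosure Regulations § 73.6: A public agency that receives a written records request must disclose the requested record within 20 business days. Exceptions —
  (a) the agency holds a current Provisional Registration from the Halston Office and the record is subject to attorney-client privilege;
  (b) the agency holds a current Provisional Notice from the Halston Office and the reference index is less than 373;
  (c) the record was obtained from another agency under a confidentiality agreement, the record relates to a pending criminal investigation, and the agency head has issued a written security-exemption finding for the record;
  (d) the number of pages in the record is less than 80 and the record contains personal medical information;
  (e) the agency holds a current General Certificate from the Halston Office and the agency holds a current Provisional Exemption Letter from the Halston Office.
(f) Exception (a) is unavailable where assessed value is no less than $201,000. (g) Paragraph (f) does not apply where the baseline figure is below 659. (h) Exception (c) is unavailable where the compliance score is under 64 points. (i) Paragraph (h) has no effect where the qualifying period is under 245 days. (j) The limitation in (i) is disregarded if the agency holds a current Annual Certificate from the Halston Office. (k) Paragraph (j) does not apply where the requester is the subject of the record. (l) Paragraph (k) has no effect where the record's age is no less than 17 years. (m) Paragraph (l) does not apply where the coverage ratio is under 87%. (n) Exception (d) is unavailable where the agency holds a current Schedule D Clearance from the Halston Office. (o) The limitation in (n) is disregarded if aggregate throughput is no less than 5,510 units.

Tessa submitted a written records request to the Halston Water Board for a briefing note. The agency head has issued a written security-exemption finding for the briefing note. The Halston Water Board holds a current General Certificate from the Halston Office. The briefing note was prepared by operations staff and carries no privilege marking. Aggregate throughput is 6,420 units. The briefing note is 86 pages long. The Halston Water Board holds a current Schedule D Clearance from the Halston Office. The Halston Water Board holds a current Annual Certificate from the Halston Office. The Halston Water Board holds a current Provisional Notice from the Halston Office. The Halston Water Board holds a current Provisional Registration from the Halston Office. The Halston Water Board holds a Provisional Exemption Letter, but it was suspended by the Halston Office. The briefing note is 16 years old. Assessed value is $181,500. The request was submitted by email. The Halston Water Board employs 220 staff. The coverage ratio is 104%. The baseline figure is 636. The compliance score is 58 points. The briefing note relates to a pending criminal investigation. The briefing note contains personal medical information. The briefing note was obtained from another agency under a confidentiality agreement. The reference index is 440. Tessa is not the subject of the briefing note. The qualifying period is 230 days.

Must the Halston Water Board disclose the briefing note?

Exception (a) requires that the record is subject to attorney-client privilege; but the briefing note carries no privilege marking, so (a) is unavailable.
Exception (b) does not apply: the reference index is 440, not less than 373.
Exception (c) is satisfied on its face — the briefing note was obtained under a confidentiality agreement; the briefing note relates to a pending investigation; a written security-exemption finding has been issued. But applying paragraphs (h)–(m): (h) operates against (c): the compliance score is 58 points, under the 64 points limit. (i) would limit (h) — the qualifying period is 230 days, under the 245 days limit — but (j) sets (i) aside: (j) operates against (i): a current Annual Certificate is held. (k), which would lift (j), is not triggered — Tessa is not the subject of the briefing note. (c) is therefore removed.
Exception (d) requires that the number of pages in the record is less than 80; but the number of pages in the record is 86, not less than 80, so (d) is unavailable.
Exception (e) fails — there is no Provisional Exemption Letter in force.
Every exception is unavailable, so the rule governs.

Yes — the Halston Water Board must disclose the briefing note.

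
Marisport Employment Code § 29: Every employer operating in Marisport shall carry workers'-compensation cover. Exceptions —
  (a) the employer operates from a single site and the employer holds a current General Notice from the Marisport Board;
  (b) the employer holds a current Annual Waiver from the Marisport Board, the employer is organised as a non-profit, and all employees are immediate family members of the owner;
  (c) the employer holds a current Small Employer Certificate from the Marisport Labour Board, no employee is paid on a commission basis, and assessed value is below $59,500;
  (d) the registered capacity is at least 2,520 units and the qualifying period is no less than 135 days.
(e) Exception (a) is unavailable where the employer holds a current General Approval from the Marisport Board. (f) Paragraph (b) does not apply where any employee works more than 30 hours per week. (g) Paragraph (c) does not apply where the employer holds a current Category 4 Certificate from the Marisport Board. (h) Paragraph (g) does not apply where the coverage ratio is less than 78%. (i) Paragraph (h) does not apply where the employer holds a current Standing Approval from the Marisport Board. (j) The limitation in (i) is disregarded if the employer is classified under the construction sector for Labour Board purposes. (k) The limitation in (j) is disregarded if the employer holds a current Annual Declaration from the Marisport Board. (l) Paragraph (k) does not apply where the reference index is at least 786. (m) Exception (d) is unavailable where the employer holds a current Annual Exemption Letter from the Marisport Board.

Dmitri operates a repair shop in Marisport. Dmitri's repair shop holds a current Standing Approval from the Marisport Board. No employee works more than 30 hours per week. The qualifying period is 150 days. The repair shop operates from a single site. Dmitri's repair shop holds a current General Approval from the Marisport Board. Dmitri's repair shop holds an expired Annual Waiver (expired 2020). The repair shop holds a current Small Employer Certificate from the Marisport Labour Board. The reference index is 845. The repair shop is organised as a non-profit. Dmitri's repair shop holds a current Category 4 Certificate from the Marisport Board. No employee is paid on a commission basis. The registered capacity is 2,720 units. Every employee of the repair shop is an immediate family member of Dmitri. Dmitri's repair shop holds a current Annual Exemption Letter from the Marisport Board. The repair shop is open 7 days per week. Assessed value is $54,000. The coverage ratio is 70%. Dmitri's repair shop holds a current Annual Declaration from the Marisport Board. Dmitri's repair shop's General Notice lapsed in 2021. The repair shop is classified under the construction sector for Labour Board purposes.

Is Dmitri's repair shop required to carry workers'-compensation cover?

Exception (a) fails — no current General Notice is held.
Exception (b) requires that the employer holds a current Annual Waiver from the Marisport Board; but the Annual Waiver is not current, so (b) is unavailable.
All of (c)'s requirements are met (a current Small Employer Certificate is held; no employee is paid on commission; assessed value is $54,000, below the $59,500 limit). As to paragraphs (g)–(l): (g) would limit (c) — a current Category 4 Certificate is held — but (h) sets (g) aside: (h) is engaged — the coverage ratio is 70%, less than the 78% limit. (i) is triggered (a current Standing Approval is held), but is overridden by (j): (j) is triggered — the repair shop is classified under the construction sector. (k) would limit (j) — a current Annual Declaration is held — but (l) sets (k) aside: (l) is engaged — the reference index is 845, meeting the 786 threshold. So (c) applies.
Exception (d) is satisfied on its face — the registered capacity is 2,720 units, meeting the 2,520 units threshold; the qualifying period is 150 days, meeting the 135 days threshold. But applying paragraph (m): (m) applies — a current Annual Exemption Letter is held. Exception (d) does not apply.

No — exception (c) applies; Dmitri's repair shop is not required to carry workers'-compensation cover.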